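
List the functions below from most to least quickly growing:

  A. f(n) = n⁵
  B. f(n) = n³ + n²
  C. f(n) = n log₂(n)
A > B > C

Comparing growth rates:
A = n⁵ is O(n⁵)
B = n³ + n² is O(n³)
C = n log₂(n) is O(n log n)

Therefore, the order from fastest to slowest is: A > B > C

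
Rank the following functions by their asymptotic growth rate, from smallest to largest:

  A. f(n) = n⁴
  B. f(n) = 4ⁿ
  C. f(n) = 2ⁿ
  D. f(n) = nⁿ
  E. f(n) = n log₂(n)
E < A < C < B < D

Comparing growth rates:
E = n log₂(n) is O(n log n)
A = n⁴ is O(n⁴)
C = 2ⁿ is O(2ⁿ)
B = 4ⁿ is O(4ⁿ)
D = nⁿ is O(nⁿ)

Therefore, the order from slowest to fastest is: E < A < C < B < D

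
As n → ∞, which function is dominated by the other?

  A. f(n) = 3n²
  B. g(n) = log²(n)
B

f(n) = 3n² is O(n²), while g(n) = log²(n) is O(log² n).
Since O(log² n) grows slower than O(n²), g(n) is dominated.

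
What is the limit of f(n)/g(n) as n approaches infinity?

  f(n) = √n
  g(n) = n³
0

Since √n (O(√n)) grows slower than n³ (O(n³)),
the ratio f(n)/g(n) → 0 as n → ∞.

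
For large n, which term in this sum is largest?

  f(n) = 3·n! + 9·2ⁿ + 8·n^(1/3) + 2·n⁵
3·n!

Looking at each term:
  - 3·n! is O(n!)
  - 9·2ⁿ is O(2ⁿ)
  - 8·n^(1/3) is O(n^(1/3))
  - 2·n⁵ is O(n⁵)

The term 3·n! (O(n!)) grows fastest and dominates all others.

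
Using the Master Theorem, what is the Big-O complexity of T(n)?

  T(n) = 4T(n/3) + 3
Θ(n^log₃(4))

Master Theorem: a = 4, b = 3, f(n) = 3.
Compute the critical exponent d = log₃(4) = 1.262.
Compare f(n) = Θ(1) against n^d:
  k = 0 < d = 1.262, so f(n) = O(n^(d-ε)) — Case 1.
  The recursion cost dominates: T(n) = Θ(n^d) = Θ(n^log₃(4)).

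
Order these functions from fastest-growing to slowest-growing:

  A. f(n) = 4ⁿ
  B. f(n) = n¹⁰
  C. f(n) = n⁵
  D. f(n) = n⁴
A > B > C > D

Comparing growth rates:
A = 4ⁿ is O(4ⁿ)
B = n¹⁰ is O(n¹⁰)
C = n⁵ is O(n⁵)
D = n⁴ is O(n⁴)

Therefore, the order from fastest to slowest is: A > B > C > D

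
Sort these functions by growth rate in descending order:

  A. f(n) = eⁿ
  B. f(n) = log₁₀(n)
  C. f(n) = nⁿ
C > A > B

Comparing growth rates:
C = nⁿ is O(nⁿ)
A = eⁿ is O(eⁿ)
B = log₁₀(n) is O(log n)

Therefore, the order from fastest to slowest is: C > A > B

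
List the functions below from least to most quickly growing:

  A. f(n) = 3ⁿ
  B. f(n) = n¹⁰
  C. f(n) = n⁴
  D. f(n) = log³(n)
D < C < B < A

Comparing growth rates:
D = log³(n) is O(log³ n)
C = n⁴ is O(n⁴)
B = n¹⁰ is O(n¹⁰)
A = 3ⁿ is O(3ⁿ)

Therefore, the order from slowest to fastest is: D < C < B < A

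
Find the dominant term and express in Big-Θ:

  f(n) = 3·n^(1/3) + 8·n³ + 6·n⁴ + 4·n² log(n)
Θ(n⁴)

Order the terms by growth rate: 3·n^(1/3) ≺ 4·n² log(n) ≺ 8·n³ ≺ 6·n⁴.
The fastest-growing term 6·n⁴ dominates as n → ∞; dropping its constant factor gives Θ(n⁴).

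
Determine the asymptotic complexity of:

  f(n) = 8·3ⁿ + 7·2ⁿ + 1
O(3ⁿ)

The dominant term in 8·3ⁿ + 7·2ⁿ + 1 is 8·3ⁿ, which is Θ(3ⁿ).
Lower-order terms (7·2ⁿ, 1) are asymptotically negligible.
Constants are absorbed, so the tightest bound is O(3ⁿ).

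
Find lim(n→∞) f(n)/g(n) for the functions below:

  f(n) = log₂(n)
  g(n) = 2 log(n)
1/(2*log(2))

Since log₂(n) and 2 log(n) have the same growth rate (O(log n)),
the ratio converges to a constant: 1/(2*log(2)).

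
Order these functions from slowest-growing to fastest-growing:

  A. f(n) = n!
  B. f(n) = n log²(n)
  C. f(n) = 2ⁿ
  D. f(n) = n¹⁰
B < D < C < A

Comparing growth rates:
B = n log²(n) is O(n log² n)
D = n¹⁰ is O(n¹⁰)
C = 2ⁿ is O(2ⁿ)
A = n! is O(n!)

Therefore, the order from slowest to fastest is: B < D < C < A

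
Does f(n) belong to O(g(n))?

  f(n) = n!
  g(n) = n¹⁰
False

f(n) = n! is O(n!), and g(n) = n¹⁰ is O(n¹⁰).
Since O(n!) grows faster than O(n¹⁰), f(n) = O(g(n)) is false.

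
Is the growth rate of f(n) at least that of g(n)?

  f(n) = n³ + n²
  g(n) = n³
True

f(n) = n³ + n² and g(n) = n³ are both O(n³).
Big-Ω permits equal growth rates (f ≥ c·g for some c > 0), so f(n) = Ω(g(n)) is true.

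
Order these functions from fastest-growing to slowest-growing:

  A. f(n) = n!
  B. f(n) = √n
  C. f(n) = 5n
A > C > B

Comparing growth rates:
A = n! is O(n!)
C = 5n is O(n)
B = √n is O(√n)

Therefore, the order from fastest to slowest is: A > C > B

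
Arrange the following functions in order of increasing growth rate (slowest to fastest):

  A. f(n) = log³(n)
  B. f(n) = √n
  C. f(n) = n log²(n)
A < B < C

Comparing growth rates:
A = log³(n) is O(log³ n)
B = √n is O(√n)
C = n log²(n) is O(n log² n)

Therefore, the order from slowest to fastest is: A < B < C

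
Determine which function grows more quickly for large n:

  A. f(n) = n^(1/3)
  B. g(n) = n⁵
B

f(n) = n^(1/3) is O(n^(1/3)), while g(n) = n⁵ is O(n⁵).
Since O(n⁵) grows faster than O(n^(1/3)), g(n) dominates.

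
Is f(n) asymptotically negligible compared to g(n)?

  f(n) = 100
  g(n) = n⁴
True

f(n) = 100 is O(1), and g(n) = n⁴ is O(n⁴).
Since O(1) grows strictly slower than O(n⁴), f(n) = o(g(n)) is true.
This means lim(n→∞) f(n)/g(n) = 0.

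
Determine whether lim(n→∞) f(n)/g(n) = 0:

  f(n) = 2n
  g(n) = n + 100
False

f(n) = 2n is O(n), and g(n) = n + 100 is O(n).
Since they have the same growth rate, f(n) = o(g(n)) is false.
(f = o(g) requires f to grow strictly slower, not equal.)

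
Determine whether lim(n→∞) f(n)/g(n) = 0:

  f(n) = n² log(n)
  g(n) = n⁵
True

f(n) = n² log(n) is O(n² log n), and g(n) = n⁵ is O(n⁵).
Since O(n² log n) grows strictly slower than O(n⁵), f(n) = o(g(n)) is true.
This means lim(n→∞) f(n)/g(n) = 0.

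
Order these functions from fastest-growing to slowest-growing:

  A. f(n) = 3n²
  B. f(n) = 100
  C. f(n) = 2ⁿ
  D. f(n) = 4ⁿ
D > C > A > B

Comparing growth rates:
D = 4ⁿ is O(4ⁿ)
C = 2ⁿ is O(2ⁿ)
A = 3n² is O(n²)
B = 100 is O(1)

Therefore, the order from fastest to slowest is: D > C > A > B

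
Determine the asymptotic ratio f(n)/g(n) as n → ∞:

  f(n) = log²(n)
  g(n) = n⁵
0

Since log²(n) (O(log² n)) grows slower than n⁵ (O(n⁵)),
the ratio f(n)/g(n) → 0 as n → ∞.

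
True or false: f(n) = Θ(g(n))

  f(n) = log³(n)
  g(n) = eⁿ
False

f(n) = log³(n) is O(log³ n), and g(n) = eⁿ is O(eⁿ).
Since they have different growth rates, f(n) = Θ(g(n)) is false.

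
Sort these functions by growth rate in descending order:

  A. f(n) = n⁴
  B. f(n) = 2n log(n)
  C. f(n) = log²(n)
A > B > C

Comparing growth rates:
A = n⁴ is O(n⁴)
B = 2n log(n) is O(n log n)
C = log²(n) is O(log² n)

Therefore, the order from fastest to slowest is: A > B > C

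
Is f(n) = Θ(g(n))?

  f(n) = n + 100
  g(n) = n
True

f(n) = n + 100 and g(n) = n are both O(n).
Since they have the same asymptotic growth rate, f(n) = Θ(g(n)) is true.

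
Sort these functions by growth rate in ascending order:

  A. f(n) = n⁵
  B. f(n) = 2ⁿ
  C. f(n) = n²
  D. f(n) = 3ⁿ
C < A < B < D

Comparing growth rates:
C = n² is O(n²)
A = n⁵ is O(n⁵)
B = 2ⁿ is O(2ⁿ)
D = 3ⁿ is O(3ⁿ)

Therefore, the order from slowest to fastest is: C < A < B < D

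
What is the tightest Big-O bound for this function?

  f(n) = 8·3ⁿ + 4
O(3ⁿ)

The dominant term in 8·3ⁿ + 4 is 8·3ⁿ, which is Θ(3ⁿ).
Lower-order terms (4) are asymptotically negligible.
Constants are absorbed, so the tightest bound is O(3ⁿ).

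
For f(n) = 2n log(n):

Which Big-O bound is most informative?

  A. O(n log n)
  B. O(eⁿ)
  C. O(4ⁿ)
A

f(n) = 2n log(n) is O(n log n).
All listed options are valid Big-O bounds (upper bounds),
but O(n log n) is the tightest (smallest valid bound).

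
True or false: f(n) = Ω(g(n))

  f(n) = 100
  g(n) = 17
True

f(n) = 100 and g(n) = 17 are both O(1).
Big-Ω permits equal growth rates (f ≥ c·g for some c > 0), so f(n) = Ω(g(n)) is true.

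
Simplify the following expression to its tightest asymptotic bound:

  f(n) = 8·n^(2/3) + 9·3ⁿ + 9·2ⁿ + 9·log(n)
Θ(3ⁿ)

Order the terms by growth rate: 9·log(n) ≺ 8·n^(2/3) ≺ 9·2ⁿ ≺ 9·3ⁿ.
The fastest-growing term 9·3ⁿ dominates as n → ∞; dropping its constant factor gives Θ(3ⁿ).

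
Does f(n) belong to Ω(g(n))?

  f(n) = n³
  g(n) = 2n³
True

f(n) = n³ and g(n) = 2n³ are both O(n³).
Big-Ω permits equal growth rates (f ≥ c·g for some c > 0), so f(n) = Ω(g(n)) is true.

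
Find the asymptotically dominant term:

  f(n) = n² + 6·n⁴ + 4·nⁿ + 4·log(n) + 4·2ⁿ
4·nⁿ

Looking at each term:
  - n² is O(n²)
  - 6·n⁴ is O(n⁴)
  - 4·nⁿ is O(nⁿ)
  - 4·log(n) is O(log n)
  - 4·2ⁿ is O(2ⁿ)

The term 4·nⁿ (O(nⁿ)) grows fastest and dominates all others.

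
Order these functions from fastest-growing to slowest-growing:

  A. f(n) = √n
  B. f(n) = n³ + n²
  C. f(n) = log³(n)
B > A > C

Comparing growth rates:
B = n³ + n² is O(n³)
A = √n is O(√n)
C = log³(n) is O(log³ n)

Therefore, the order from fastest to slowest is: B > A > C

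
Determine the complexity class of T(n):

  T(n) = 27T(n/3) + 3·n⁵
Θ(n⁵)

Master Theorem: a = 27, b = 3, f(n) = 3·n⁵.
Compute the critical exponent d = log₃(27) = 3.
Compare f(n) = Θ(n⁵) against n^d:
  k = 5 > d = 3, so f(n) = Ω(n^(d+ε)) — Case 3.
  Regularity: a·(n/b)^5/n^5 = a/b^5 = 27/243 < 1 ✓.
  The top-level work dominates: T(n) = Θ(f(n)) = Θ(n⁵).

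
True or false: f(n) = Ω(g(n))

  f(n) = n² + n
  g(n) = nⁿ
False

f(n) = n² + n is O(n²), and g(n) = nⁿ is O(nⁿ).
Since O(n²) grows slower than O(nⁿ), f(n) = Ω(g(n)) is false.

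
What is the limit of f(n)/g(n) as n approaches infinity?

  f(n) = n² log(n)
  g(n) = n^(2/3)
∞

Since n² log(n) (O(n² log n)) grows faster than n^(2/3) (O(n^(2/3))),
the ratio f(n)/g(n) → ∞ as n → ∞.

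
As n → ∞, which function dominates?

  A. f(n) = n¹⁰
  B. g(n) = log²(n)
A

f(n) = n¹⁰ is O(n¹⁰), while g(n) = log²(n) is O(log² n).
Since O(n¹⁰) grows faster than O(log² n), f(n) dominates.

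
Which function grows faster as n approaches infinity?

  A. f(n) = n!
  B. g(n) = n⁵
A

f(n) = n! is O(n!), while g(n) = n⁵ is O(n⁵).
Since O(n!) grows faster than O(n⁵), f(n) dominates.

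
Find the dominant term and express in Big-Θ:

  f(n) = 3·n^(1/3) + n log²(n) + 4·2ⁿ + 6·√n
Θ(2ⁿ)

Order the terms by growth rate: 3·n^(1/3) ≺ 6·√n ≺ n log²(n) ≺ 4·2ⁿ.
The fastest-growing term 4·2ⁿ dominates as n → ∞; dropping its constant factor gives Θ(2ⁿ).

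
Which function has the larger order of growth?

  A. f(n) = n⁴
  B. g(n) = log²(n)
A

f(n) = n⁴ is O(n⁴), while g(n) = log²(n) is O(log² n).
Since O(n⁴) grows faster than O(log² n), f(n) dominates.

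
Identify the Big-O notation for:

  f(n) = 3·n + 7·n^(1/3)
O(n)

The dominant term in 3·n + 7·n^(1/3) is 3·n, which is Θ(n).
Lower-order terms (7·n^(1/3)) are asymptotically negligible.
Constants are absorbed, so the tightest bound is O(n).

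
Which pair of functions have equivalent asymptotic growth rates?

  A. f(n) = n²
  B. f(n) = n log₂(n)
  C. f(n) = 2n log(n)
B and C

Examining each function:
  A. n² is O(n²)
  B. n log₂(n) is O(n log n)
  C. 2n log(n) is O(n log n)

Functions B and C both have the same complexity class.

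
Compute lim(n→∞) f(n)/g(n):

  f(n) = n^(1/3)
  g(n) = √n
0

Since n^(1/3) (O(n^(1/3))) grows slower than √n (O(√n)),
the ratio f(n)/g(n) → 0 as n → ∞.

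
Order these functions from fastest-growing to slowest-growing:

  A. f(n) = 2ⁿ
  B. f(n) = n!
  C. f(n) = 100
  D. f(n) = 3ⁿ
B > D > A > C

Comparing growth rates:
B = n! is O(n!)
D = 3ⁿ is O(3ⁿ)
A = 2ⁿ is O(2ⁿ)
C = 100 is O(1)

Therefore, the order from fastest to slowest is: B > D > A > C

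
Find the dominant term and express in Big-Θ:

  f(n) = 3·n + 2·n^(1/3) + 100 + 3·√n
Θ(n)

Order the terms by growth rate: 100 ≺ 2·n^(1/3) ≺ 3·√n ≺ 3·n.
The fastest-growing term 3·n dominates as n → ∞; dropping its constant factor gives Θ(n).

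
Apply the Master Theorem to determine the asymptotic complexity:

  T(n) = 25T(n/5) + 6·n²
Θ(n² log n)

Master Theorem: a = 25, b = 5, f(n) = 6·n².
Compute the critical exponent d = log₅(25) = 2.
Compare f(n) = Θ(n²) against n^d:
  k = 2 = d, so f(n) = Θ(n^d) — Case 2.
  Work is balanced across levels: T(n) = Θ(n^d log n) = Θ(n² log n).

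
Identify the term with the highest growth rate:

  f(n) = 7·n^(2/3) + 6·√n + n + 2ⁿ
2ⁿ

Looking at each term:
  - 7·n^(2/3) is O(n^(2/3))
  - 6·√n is O(√n)
  - n is O(n)
  - 2ⁿ is O(2ⁿ)

The term 2ⁿ (O(2ⁿ)) grows fastest and dominates all others.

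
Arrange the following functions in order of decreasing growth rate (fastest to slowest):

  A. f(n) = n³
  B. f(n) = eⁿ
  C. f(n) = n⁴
B > C > A

Comparing growth rates:
B = eⁿ is O(eⁿ)
C = n⁴ is O(n⁴)
A = n³ is O(n³)

Therefore, the order from fastest to slowest is: B > C > A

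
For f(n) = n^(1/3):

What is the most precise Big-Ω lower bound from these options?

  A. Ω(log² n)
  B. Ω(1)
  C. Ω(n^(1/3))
C

f(n) = n^(1/3) is Ω(n^(1/3)).
All listed options are valid Big-Ω bounds (lower bounds),
but Ω(n^(1/3)) is the tightest (largest valid bound).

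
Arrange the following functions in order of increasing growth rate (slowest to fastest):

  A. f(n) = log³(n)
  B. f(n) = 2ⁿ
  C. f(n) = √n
A < C < B

Comparing growth rates:
A = log³(n) is O(log³ n)
C = √n is O(√n)
B = 2ⁿ is O(2ⁿ)

Therefore, the order from slowest to fastest is: A < C < B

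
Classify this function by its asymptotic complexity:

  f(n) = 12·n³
O(n³)

The dominant term in 12·n³ is 12·n³, which is Θ(n³).
Constants are absorbed, so the tightest bound is O(n³).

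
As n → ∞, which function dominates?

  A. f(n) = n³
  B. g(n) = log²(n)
A

f(n) = n³ is O(n³), while g(n) = log²(n) is O(log² n).
Since O(n³) grows faster than O(log² n), f(n) dominates.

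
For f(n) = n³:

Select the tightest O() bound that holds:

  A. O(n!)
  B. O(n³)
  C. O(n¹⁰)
B

f(n) = n³ is O(n³).
All listed options are valid Big-O bounds (upper bounds),
but O(n³) is the tightest (smallest valid bound).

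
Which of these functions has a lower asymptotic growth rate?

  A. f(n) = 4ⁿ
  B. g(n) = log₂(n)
B

f(n) = 4ⁿ is O(4ⁿ), while g(n) = log₂(n) is O(log n).
Since O(log n) grows slower than O(4ⁿ), g(n) is dominated.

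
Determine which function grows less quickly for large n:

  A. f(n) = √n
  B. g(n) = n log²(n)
A

f(n) = √n is O(√n), while g(n) = n log²(n) is O(n log² n).
Since O(√n) grows slower than O(n log² n), f(n) is dominated.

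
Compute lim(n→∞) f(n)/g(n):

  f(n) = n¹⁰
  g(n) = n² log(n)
∞

Since n¹⁰ (O(n¹⁰)) grows faster than n² log(n) (O(n² log n)),
the ratio f(n)/g(n) → ∞ as n → ∞.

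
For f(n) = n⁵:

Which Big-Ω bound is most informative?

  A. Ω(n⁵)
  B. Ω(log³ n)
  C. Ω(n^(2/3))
A

f(n) = n⁵ is Ω(n⁵).
All listed options are valid Big-Ω bounds (lower bounds),
but Ω(n⁵) is the tightest (largest valid bound).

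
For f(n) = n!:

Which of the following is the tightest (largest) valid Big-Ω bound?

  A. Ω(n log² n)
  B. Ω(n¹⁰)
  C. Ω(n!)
C

f(n) = n! is Ω(n!).
All listed options are valid Big-Ω bounds (lower bounds),
but Ω(n!) is the tightest (largest valid bound).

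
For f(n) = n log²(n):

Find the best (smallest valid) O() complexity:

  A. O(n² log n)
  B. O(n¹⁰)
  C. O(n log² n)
C

f(n) = n log²(n) is O(n log² n).
All listed options are valid Big-O bounds (upper bounds),
but O(n log² n) is the tightest (smallest valid bound).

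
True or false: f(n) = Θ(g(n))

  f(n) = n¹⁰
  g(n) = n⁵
False

f(n) = n¹⁰ is O(n¹⁰), and g(n) = n⁵ is O(n⁵).
Since they have different growth rates, f(n) = Θ(g(n)) is false.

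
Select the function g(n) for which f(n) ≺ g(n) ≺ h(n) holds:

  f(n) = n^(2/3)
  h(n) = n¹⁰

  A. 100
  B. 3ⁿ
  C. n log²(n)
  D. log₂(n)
C

We need g(n) with n^(2/3) = o(g(n)) and g(n) = o(n¹⁰), i.e. O(n^(2/3)) ≺ g ≺ O(n¹⁰).
Check each option:
  A. 100 — O(1) does not grow strictly faster than f(n)
  B. 3ⁿ — O(3ⁿ) does not grow strictly slower than h(n)
  C. n log²(n) — O(n log² n) is strictly between O(n^(2/3)) and O(n¹⁰) ✓
  D. log₂(n) — O(log n) does not grow strictly faster than f(n)

Only option C (n log²(n)) lies strictly between.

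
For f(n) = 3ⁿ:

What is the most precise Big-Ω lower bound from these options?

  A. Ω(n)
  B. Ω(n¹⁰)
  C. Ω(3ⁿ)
C

f(n) = 3ⁿ is Ω(3ⁿ).
All listed options are valid Big-Ω bounds (lower bounds),
but Ω(3ⁿ) is the tightest (largest valid bound).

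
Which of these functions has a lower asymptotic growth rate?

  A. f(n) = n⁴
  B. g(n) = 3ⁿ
A

f(n) = n⁴ is O(n⁴), while g(n) = 3ⁿ is O(3ⁿ).
Since O(n⁴) grows slower than O(3ⁿ), f(n) is dominated.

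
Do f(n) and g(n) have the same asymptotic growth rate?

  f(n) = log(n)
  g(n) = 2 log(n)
True

f(n) = log(n) and g(n) = 2 log(n) are both O(log n).
Since they have the same asymptotic growth rate, f(n) = Θ(g(n)) is true.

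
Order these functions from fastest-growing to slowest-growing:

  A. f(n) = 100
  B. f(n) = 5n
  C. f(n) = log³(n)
B > C > A

Comparing growth rates:
B = 5n is O(n)
C = log³(n) is O(log³ n)
A = 100 is O(1)

Therefore, the order from fastest to slowest is: B > C > A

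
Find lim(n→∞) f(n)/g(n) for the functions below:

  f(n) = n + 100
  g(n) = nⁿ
0

Since n + 100 (O(n)) grows slower than nⁿ (O(nⁿ)),
the ratio f(n)/g(n) → 0 as n → ∞.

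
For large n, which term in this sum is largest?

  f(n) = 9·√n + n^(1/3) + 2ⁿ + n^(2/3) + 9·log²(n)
2ⁿ

Looking at each term:
  - 9·√n is O(√n)
  - n^(1/3) is O(n^(1/3))
  - 2ⁿ is O(2ⁿ)
  - n^(2/3) is O(n^(2/3))
  - 9·log²(n) is O(log² n)

The term 2ⁿ (O(2ⁿ)) grows fastest and dominates all others.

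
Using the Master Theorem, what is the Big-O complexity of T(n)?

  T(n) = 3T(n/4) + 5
Θ(n^log₄(3))

Master Theorem: a = 3, b = 4, f(n) = 5.
Compute the critical exponent d = log₄(3) = 0.792.
Compare f(n) = Θ(1) against n^d:
  k = 0 < d = 0.792, so f(n) = O(n^(d-ε)) — Case 1.
  The recursion cost dominates: T(n) = Θ(n^d) = Θ(n^log₄(3)).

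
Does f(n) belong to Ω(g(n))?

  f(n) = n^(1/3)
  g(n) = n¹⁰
False

f(n) = n^(1/3) is O(n^(1/3)), and g(n) = n¹⁰ is O(n¹⁰).
Since O(n^(1/3)) grows slower than O(n¹⁰), f(n) = Ω(g(n)) is false.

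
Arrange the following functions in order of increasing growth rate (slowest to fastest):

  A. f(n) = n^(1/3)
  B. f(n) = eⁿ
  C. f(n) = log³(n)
C < A < B

Comparing growth rates:
C = log³(n) is O(log³ n)
A = n^(1/3) is O(n^(1/3))
B = eⁿ is O(eⁿ)

Therefore, the order from slowest to fastest is: C < A < B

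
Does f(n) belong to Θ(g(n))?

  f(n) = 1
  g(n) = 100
True

f(n) = 1 and g(n) = 100 are both O(1).
Since they have the same asymptotic growth rate, f(n) = Θ(g(n)) is true.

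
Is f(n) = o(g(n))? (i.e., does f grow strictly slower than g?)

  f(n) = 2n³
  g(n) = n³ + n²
False

f(n) = 2n³ is O(n³), and g(n) = n³ + n² is O(n³).
Since they have the same growth rate, f(n) = o(g(n)) is false.
(f = o(g) requires f to grow strictly slower, not equal.)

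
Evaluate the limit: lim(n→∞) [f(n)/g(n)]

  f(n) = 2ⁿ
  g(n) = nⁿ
0

Since 2ⁿ (O(2ⁿ)) grows slower than nⁿ (O(nⁿ)),
the ratio f(n)/g(n) → 0 as n → ∞.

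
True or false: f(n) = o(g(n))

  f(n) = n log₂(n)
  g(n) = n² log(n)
True

f(n) = n log₂(n) is O(n log n), and g(n) = n² log(n) is O(n² log n).
Since O(n log n) grows strictly slower than O(n² log n), f(n) = o(g(n)) is true.
This means lim(n→∞) f(n)/g(n) = 0.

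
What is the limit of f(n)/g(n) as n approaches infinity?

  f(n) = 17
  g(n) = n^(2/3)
0

Since 17 (O(1)) grows slower than n^(2/3) (O(n^(2/3))),
the ratio f(n)/g(n) → 0 as n → ∞.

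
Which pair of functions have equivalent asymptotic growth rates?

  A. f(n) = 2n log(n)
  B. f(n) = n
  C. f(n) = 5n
B and C

Examining each function:
  A. 2n log(n) is O(n log n)
  B. n is O(n)
  C. 5n is O(n)

Functions B and C both have the same complexity class.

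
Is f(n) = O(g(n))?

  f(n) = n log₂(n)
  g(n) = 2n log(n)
True

f(n) = n log₂(n) and g(n) = 2n log(n) are both O(n log n).
Big-O permits equal growth rates (f ≤ c·g for some c), so f(n) = O(g(n)) is true.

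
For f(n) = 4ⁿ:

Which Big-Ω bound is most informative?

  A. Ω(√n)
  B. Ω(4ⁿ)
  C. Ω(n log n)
B

f(n) = 4ⁿ is Ω(4ⁿ).
All listed options are valid Big-Ω bounds (lower bounds),
but Ω(4ⁿ) is the tightest (largest valid bound).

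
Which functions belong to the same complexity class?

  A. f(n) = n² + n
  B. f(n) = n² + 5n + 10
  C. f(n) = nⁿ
A and B

Examining each function:
  A. n² + n is O(n²)
  B. n² + 5n + 10 is O(n²)
  C. nⁿ is O(nⁿ)

Functions A and B both have the same complexity class.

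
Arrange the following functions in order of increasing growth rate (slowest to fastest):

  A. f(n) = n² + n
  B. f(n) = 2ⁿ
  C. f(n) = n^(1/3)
C < A < B

Comparing growth rates:
C = n^(1/3) is O(n^(1/3))
A = n² + n is O(n²)
B = 2ⁿ is O(2ⁿ)

Therefore, the order from slowest to fastest is: C < A < B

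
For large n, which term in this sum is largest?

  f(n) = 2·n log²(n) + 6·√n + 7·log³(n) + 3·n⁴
3·n⁴

Looking at each term:
  - 2·n log²(n) is O(n log² n)
  - 6·√n is O(√n)
  - 7·log³(n) is O(log³ n)
  - 3·n⁴ is O(n⁴)

The term 3·n⁴ (O(n⁴)) grows fastest and dominates all others.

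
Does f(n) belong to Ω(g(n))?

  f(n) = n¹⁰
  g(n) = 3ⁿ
False

f(n) = n¹⁰ is O(n¹⁰), and g(n) = 3ⁿ is O(3ⁿ).
Since O(n¹⁰) grows slower than O(3ⁿ), f(n) = Ω(g(n)) is false.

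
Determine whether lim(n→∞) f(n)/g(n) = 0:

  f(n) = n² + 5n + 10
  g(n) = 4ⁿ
True

f(n) = n² + 5n + 10 is O(n²), and g(n) = 4ⁿ is O(4ⁿ).
Since O(n²) grows strictly slower than O(4ⁿ), f(n) = o(g(n)) is true.
This means lim(n→∞) f(n)/g(n) = 0.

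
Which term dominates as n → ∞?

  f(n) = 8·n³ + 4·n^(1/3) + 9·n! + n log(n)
9·n!

Looking at each term:
  - 8·n³ is O(n³)
  - 4·n^(1/3) is O(n^(1/3))
  - 9·n! is O(n!)
  - n log(n) is O(n log n)

The term 9·n! (O(n!)) grows fastest and dominates all others.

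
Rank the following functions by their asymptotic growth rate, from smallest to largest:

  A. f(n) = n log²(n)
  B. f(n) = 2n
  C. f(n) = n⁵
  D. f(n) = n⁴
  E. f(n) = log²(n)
E < B < A < D < C

Comparing growth rates:
E = log²(n) is O(log² n)
B = 2n is O(n)
A = n log²(n) is O(n log² n)
D = n⁴ is O(n⁴)
C = n⁵ is O(n⁵)

Therefore, the order from slowest to fastest is: E < B < A < D < C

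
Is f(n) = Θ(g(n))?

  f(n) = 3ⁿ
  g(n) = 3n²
False

f(n) = 3ⁿ is O(3ⁿ), and g(n) = 3n² is O(n²).
Since they have different growth rates, f(n) = Θ(g(n)) is false.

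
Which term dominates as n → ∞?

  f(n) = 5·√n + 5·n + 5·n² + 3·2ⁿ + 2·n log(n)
3·2ⁿ

Looking at each term:
  - 5·√n is O(√n)
  - 5·n is O(n)
  - 5·n² is O(n²)
  - 3·2ⁿ is O(2ⁿ)
  - 2·n log(n) is O(n log n)

The term 3·2ⁿ (O(2ⁿ)) grows fastest and dominates all others.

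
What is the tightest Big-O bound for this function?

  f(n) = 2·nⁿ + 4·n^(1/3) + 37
O(nⁿ)

The dominant term in 2·nⁿ + 4·n^(1/3) + 37 is 2·nⁿ, which is Θ(nⁿ).
Lower-order terms (4·n^(1/3), 37) are asymptotically negligible.
Constants are absorbed, so the tightest bound is O(nⁿ).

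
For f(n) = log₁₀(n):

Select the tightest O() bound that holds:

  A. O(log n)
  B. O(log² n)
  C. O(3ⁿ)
A

f(n) = log₁₀(n) is O(log n).
All listed options are valid Big-O bounds (upper bounds),
but O(log n) is the tightest (smallest valid bound).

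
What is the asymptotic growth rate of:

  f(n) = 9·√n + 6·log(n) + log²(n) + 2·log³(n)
Θ(√n)

Order the terms by growth rate: 6·log(n) ≺ log²(n) ≺ 2·log³(n) ≺ 9·√n.
The fastest-growing term 9·√n dominates as n → ∞; dropping its constant factor gives Θ(√n).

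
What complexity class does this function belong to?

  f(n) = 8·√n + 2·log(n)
O(√n)

The dominant term in 8·√n + 2·log(n) is 8·√n, which is Θ(√n).
Lower-order terms (2·log(n)) are asymptotically negligible.
Constants are absorbed, so the tightest bound is O(√n).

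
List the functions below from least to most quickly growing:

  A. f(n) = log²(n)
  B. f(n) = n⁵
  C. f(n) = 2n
A < C < B

Comparing growth rates:
A = log²(n) is O(log² n)
C = 2n is O(n)
B = n⁵ is O(n⁵)

Therefore, the order from slowest to fastest is: A < C < B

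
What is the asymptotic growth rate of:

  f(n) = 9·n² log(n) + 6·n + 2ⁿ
Θ(2ⁿ)

Order the terms by growth rate: 6·n ≺ 9·n² log(n) ≺ 2ⁿ.
The fastest-growing term 2ⁿ dominates as n → ∞; dropping its constant factor gives Θ(2ⁿ).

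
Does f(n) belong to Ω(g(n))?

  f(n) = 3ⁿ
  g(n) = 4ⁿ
False

f(n) = 3ⁿ is O(3ⁿ), and g(n) = 4ⁿ is O(4ⁿ).
Since O(3ⁿ) grows slower than O(4ⁿ), f(n) = Ω(g(n)) is false.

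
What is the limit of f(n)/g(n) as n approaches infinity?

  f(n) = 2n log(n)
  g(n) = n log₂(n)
log(4)

Since 2n log(n) and n log₂(n) have the same growth rate (O(n log n)),
the ratio converges to a constant: log(4).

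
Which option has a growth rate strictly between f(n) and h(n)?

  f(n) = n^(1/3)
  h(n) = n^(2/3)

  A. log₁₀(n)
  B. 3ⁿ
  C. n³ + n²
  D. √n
D

We need g(n) with n^(1/3) = o(g(n)) and g(n) = o(n^(2/3)), i.e. O(n^(1/3)) ≺ g ≺ O(n^(2/3)).
Check each option:
  A. log₁₀(n) — O(log n) does not grow strictly faster than f(n)
  B. 3ⁿ — O(3ⁿ) does not grow strictly slower than h(n)
  C. n³ + n² — O(n³) does not grow strictly slower than h(n)
  D. √n — O(√n) is strictly between O(n^(1/3)) and O(n^(2/3)) ✓

Only option D (√n) lies strictly between.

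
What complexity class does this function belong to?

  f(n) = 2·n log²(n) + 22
O(n log² n)

The dominant term in 2·n log²(n) + 22 is 2·n log²(n), which is Θ(n log² n).
Lower-order terms (22) are asymptotically negligible.
Constants are absorbed, so the tightest bound is O(n log² n).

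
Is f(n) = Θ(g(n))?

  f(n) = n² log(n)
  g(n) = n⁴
False

f(n) = n² log(n) is O(n² log n), and g(n) = n⁴ is O(n⁴).
Since they have different growth rates, f(n) = Θ(g(n)) is false.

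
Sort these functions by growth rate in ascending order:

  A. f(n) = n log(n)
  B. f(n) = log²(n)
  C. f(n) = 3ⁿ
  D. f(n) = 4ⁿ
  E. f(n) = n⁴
B < A < E < C < D

Comparing growth rates:
B = log²(n) is O(log² n)
A = n log(n) is O(n log n)
E = n⁴ is O(n⁴)
C = 3ⁿ is O(3ⁿ)
D = 4ⁿ is O(4ⁿ)

Therefore, the order from slowest to fastest is: B < A < E < C < D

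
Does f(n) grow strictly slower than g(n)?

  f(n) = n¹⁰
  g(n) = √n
False

f(n) = n¹⁰ is O(n¹⁰), and g(n) = √n is O(√n).
Since O(n¹⁰) grows faster than or equal to O(√n), f(n) = o(g(n)) is false.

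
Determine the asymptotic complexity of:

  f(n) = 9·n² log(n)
O(n² log n)

The dominant term in 9·n² log(n) is 9·n² log(n), which is Θ(n² log n).
Constants are absorbed, so the tightest bound is O(n² log n).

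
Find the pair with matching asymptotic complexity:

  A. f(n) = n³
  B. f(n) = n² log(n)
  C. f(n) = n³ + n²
A and C

Examining each function:
  A. n³ is O(n³)
  B. n² log(n) is O(n² log n)
  C. n³ + n² is O(n³)

Functions A and C both have the same complexity class.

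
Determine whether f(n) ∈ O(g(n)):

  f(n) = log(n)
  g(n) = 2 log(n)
True

f(n) = log(n) and g(n) = 2 log(n) are both O(log n).
Big-O permits equal growth rates (f ≤ c·g for some c), so f(n) = O(g(n)) is true.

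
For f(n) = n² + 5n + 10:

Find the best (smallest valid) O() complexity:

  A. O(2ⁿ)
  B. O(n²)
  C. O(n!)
B

f(n) = n² + 5n + 10 is O(n²).
All listed options are valid Big-O bounds (upper bounds),
but O(n²) is the tightest (smallest valid bound).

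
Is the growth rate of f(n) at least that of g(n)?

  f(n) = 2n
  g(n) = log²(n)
True

f(n) = 2n is O(n), and g(n) = log²(n) is O(log² n).
Since O(n) grows at least as fast as O(log² n), f(n) = Ω(g(n)) is true.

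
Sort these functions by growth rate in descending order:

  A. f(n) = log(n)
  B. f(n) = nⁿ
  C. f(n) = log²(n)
B > C > A

Comparing growth rates:
B = nⁿ is O(nⁿ)
C = log²(n) is O(log² n)
A = log(n) is O(log n)

Therefore, the order from fastest to slowest is: B > C > A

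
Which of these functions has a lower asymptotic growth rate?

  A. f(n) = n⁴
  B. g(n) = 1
B

f(n) = n⁴ is O(n⁴), while g(n) = 1 is O(1).
Since O(1) grows slower than O(n⁴), g(n) is dominated.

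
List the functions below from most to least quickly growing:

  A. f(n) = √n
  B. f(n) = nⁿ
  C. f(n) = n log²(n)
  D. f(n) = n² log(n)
B > D > C > A

Comparing growth rates:
B = nⁿ is O(nⁿ)
D = n² log(n) is O(n² log n)
C = n log²(n) is O(n log² n)
A = √n is O(√n)

Therefore, the order from fastest to slowest is: B > D > C > A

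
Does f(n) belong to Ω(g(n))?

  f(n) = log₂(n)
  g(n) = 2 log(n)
True

f(n) = log₂(n) and g(n) = 2 log(n) are both O(log n).
Big-Ω permits equal growth rates (f ≥ c·g for some c > 0), so f(n) = Ω(g(n)) is true.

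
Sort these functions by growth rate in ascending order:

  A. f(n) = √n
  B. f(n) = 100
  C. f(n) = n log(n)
B < A < C

Comparing growth rates:
B = 100 is O(1)
A = √n is O(√n)
C = n log(n) is O(n log n)

Therefore, the order from slowest to fastest is: B < A < C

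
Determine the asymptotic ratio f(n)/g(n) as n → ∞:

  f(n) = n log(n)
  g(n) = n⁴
0

Since n log(n) (O(n log n)) grows slower than n⁴ (O(n⁴)),
the ratio f(n)/g(n) → 0 as n → ∞.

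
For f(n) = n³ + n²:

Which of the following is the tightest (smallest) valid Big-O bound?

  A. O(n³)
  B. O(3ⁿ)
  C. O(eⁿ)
A

f(n) = n³ + n² is O(n³).
All listed options are valid Big-O bounds (upper bounds),
but O(n³) is the tightest (smallest valid bound).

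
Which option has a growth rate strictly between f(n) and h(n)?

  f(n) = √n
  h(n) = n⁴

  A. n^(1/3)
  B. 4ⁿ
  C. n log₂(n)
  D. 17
C

We need g(n) with √n = o(g(n)) and g(n) = o(n⁴), i.e. O(√n) ≺ g ≺ O(n⁴).
Check each option:
  A. n^(1/3) — O(n^(1/3)) does not grow strictly faster than f(n)
  B. 4ⁿ — O(4ⁿ) does not grow strictly slower than h(n)
  C. n log₂(n) — O(n log n) is strictly between O(√n) and O(n⁴) ✓
  D. 17 — O(1) does not grow strictly faster than f(n)

Only option C (n log₂(n)) lies strictly between.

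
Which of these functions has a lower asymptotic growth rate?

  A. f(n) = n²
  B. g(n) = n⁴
A

f(n) = n² is O(n²), while g(n) = n⁴ is O(n⁴).
Since O(n²) grows slower than O(n⁴), f(n) is dominated.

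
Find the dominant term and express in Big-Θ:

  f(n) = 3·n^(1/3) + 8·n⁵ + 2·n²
Θ(n⁵)

Order the terms by growth rate: 3·n^(1/3) ≺ 2·n² ≺ 8·n⁵.
The fastest-growing term 8·n⁵ dominates as n → ∞; dropping its constant factor gives Θ(n⁵).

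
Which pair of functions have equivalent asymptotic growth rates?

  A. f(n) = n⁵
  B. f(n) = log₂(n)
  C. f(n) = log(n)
B and C

Examining each function:
  A. n⁵ is O(n⁵)
  B. log₂(n) is O(log n)
  C. log(n) is O(log n)

Functions B and C both have the same complexity class.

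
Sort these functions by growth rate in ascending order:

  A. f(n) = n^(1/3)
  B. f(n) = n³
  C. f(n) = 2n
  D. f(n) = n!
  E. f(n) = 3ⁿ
A < C < B < E < D

Comparing growth rates:
A = n^(1/3) is O(n^(1/3))
C = 2n is O(n)
B = n³ is O(n³)
E = 3ⁿ is O(3ⁿ)
D = n! is O(n!)

Therefore, the order from slowest to fastest is: A < C < B < E < D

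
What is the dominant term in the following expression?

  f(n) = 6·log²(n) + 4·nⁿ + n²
4·nⁿ

Looking at each term:
  - 6·log²(n) is O(log² n)
  - 4·nⁿ is O(nⁿ)
  - n² is O(n²)

The term 4·nⁿ (O(nⁿ)) grows fastest and dominates all others.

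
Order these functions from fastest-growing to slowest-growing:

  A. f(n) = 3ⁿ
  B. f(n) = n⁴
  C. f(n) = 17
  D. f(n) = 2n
A > B > D > C

Comparing growth rates:
A = 3ⁿ is O(3ⁿ)
B = n⁴ is O(n⁴)
D = 2n is O(n)
C = 17 is O(1)

Therefore, the order from fastest to slowest is: A > B > D > C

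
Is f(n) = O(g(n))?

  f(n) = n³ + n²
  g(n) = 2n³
True

f(n) = n³ + n² and g(n) = 2n³ are both O(n³).
Big-O permits equal growth rates (f ≤ c·g for some c), so f(n) = O(g(n)) is true.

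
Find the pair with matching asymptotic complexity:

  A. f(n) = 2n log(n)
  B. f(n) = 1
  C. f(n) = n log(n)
A and C

Examining each function:
  A. 2n log(n) is O(n log n)
  B. 1 is O(1)
  C. n log(n) is O(n log n)

Functions A and C both have the same complexity class.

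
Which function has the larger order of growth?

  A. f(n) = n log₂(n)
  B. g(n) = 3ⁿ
B

f(n) = n log₂(n) is O(n log n), while g(n) = 3ⁿ is O(3ⁿ).
Since O(3ⁿ) grows faster than O(n log n), g(n) dominates.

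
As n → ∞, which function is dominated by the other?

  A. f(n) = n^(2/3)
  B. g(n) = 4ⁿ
A

f(n) = n^(2/3) is O(n^(2/3)), while g(n) = 4ⁿ is O(4ⁿ).
Since O(n^(2/3)) grows slower than O(4ⁿ), f(n) is dominated.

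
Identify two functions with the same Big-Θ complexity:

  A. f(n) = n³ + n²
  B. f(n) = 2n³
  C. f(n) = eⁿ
A and B

Examining each function:
  A. n³ + n² is O(n³)
  B. 2n³ is O(n³)
  C. eⁿ is O(eⁿ)

Functions A and B both have the same complexity class.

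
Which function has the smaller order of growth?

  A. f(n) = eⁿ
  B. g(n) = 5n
B

f(n) = eⁿ is O(eⁿ), while g(n) = 5n is O(n).
Since O(n) grows slower than O(eⁿ), g(n) is dominated.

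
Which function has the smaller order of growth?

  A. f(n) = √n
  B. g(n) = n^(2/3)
A

f(n) = √n is O(√n), while g(n) = n^(2/3) is O(n^(2/3)).
Since O(√n) grows slower than O(n^(2/3)), f(n) is dominated.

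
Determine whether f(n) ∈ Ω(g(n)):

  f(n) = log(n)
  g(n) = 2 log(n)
True

f(n) = log(n) and g(n) = 2 log(n) are both O(log n).
Big-Ω permits equal growth rates (f ≥ c·g for some c > 0), so f(n) = Ω(g(n)) is true.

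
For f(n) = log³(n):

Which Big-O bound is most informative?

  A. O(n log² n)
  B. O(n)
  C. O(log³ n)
C

f(n) = log³(n) is O(log³ n).
All listed options are valid Big-O bounds (upper bounds),
but O(log³ n) is the tightest (smallest valid bound).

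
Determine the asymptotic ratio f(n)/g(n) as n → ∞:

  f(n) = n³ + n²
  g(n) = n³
1

Since n³ + n² and n³ have the same growth rate (O(n³)),
the ratio converges to a constant: 1.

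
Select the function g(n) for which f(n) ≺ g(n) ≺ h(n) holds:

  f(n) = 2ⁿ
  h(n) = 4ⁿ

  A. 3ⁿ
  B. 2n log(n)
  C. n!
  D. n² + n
A

We need g(n) with 2ⁿ = o(g(n)) and g(n) = o(4ⁿ), i.e. O(2ⁿ) ≺ g ≺ O(4ⁿ).
Check each option:
  A. 3ⁿ — O(3ⁿ) is strictly between O(2ⁿ) and O(4ⁿ) ✓
  B. 2n log(n) — O(n log n) does not grow strictly faster than f(n)
  C. n! — O(n!) does not grow strictly slower than h(n)
  D. n² + n — O(n²) does not grow strictly faster than f(n)

Only option A (3ⁿ) lies strictly between.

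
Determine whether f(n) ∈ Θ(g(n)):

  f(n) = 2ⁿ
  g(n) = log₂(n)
False

f(n) = 2ⁿ is O(2ⁿ), and g(n) = log₂(n) is O(log n).
Since they have different growth rates, f(n) = Θ(g(n)) is false.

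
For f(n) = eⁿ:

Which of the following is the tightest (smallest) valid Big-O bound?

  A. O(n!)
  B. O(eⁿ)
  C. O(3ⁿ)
B

f(n) = eⁿ is O(eⁿ).
All listed options are valid Big-O bounds (upper bounds),
but O(eⁿ) is the tightest (smallest valid bound).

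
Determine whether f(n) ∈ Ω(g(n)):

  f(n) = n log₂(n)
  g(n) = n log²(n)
False

f(n) = n log₂(n) is O(n log n), and g(n) = n log²(n) is O(n log² n).
Since O(n log n) grows slower than O(n log² n), f(n) = Ω(g(n)) is false.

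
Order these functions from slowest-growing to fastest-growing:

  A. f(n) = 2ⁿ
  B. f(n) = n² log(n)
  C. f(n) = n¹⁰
B < C < A

Comparing growth rates:
B = n² log(n) is O(n² log n)
C = n¹⁰ is O(n¹⁰)
A = 2ⁿ is O(2ⁿ)

Therefore, the order from slowest to fastest is: B < C < A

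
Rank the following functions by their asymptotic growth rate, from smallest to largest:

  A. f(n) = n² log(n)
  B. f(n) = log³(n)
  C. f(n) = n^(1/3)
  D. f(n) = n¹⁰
B < C < A < D

Comparing growth rates:
B = log³(n) is O(log³ n)
C = n^(1/3) is O(n^(1/3))
A = n² log(n) is O(n² log n)
D = n¹⁰ is O(n¹⁰)

Therefore, the order from slowest to fastest is: B < C < A < D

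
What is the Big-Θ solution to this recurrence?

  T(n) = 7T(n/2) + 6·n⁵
Θ(n⁵)

Master Theorem: a = 7, b = 2, f(n) = 6·n⁵.
Compute the critical exponent d = log₂(7) = 2.807.
Compare f(n) = Θ(n⁵) against n^d:
  k = 5 > d = 2.807, so f(n) = Ω(n^(d+ε)) — Case 3.
  Regularity: a·(n/b)^5/n^5 = a/b^5 = 7/32 < 1 ✓.
  The top-level work dominates: T(n) = Θ(f(n)) = Θ(n⁵).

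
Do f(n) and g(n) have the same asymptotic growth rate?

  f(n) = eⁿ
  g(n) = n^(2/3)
False

f(n) = eⁿ is O(eⁿ), and g(n) = n^(2/3) is O(n^(2/3)).
Since they have different growth rates, f(n) = Θ(g(n)) is false.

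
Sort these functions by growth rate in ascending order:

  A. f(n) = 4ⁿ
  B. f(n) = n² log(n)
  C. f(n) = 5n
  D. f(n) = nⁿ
C < B < A < D

Comparing growth rates:
C = 5n is O(n)
B = n² log(n) is O(n² log n)
A = 4ⁿ is O(4ⁿ)
D = nⁿ is O(nⁿ)

Therefore, the order from slowest to fastest is: C < B < A < D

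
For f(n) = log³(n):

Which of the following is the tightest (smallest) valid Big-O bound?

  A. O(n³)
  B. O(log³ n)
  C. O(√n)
B

f(n) = log³(n) is O(log³ n).
All listed options are valid Big-O bounds (upper bounds),
but O(log³ n) is the tightest (smallest valid bound).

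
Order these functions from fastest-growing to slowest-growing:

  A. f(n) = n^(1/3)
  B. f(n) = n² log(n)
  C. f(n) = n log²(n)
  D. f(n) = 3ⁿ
D > B > C > A

Comparing growth rates:
D = 3ⁿ is O(3ⁿ)
B = n² log(n) is O(n² log n)
C = n log²(n) is O(n log² n)
A = n^(1/3) is O(n^(1/3))

Therefore, the order from fastest to slowest is: D > B > C > A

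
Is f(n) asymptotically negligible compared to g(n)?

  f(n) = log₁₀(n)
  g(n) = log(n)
False

f(n) = log₁₀(n) is O(log n), and g(n) = log(n) is O(log n).
Since they have the same growth rate, f(n) = o(g(n)) is false.
(f = o(g) requires f to grow strictly slower, not equal.)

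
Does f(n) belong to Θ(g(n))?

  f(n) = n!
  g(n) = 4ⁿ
False

f(n) = n! is O(n!), and g(n) = 4ⁿ is O(4ⁿ).
Since they have different growth rates, f(n) = Θ(g(n)) is false.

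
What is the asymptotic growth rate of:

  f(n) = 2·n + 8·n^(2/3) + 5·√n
Θ(n)

Order the terms by growth rate: 5·√n ≺ 8·n^(2/3) ≺ 2·n.
The fastest-growing term 2·n dominates as n → ∞; dropping its constant factor gives Θ(n).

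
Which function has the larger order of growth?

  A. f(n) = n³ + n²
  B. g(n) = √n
A

f(n) = n³ + n² is O(n³), while g(n) = √n is O(√n).
Since O(n³) grows faster than O(√n), f(n) dominates.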